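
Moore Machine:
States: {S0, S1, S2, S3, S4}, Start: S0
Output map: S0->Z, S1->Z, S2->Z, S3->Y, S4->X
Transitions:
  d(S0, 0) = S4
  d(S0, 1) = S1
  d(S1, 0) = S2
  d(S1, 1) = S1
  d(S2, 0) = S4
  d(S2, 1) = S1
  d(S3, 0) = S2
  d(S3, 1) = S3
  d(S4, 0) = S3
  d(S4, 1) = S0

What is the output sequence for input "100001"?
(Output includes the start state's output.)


Start: S0 (output Z)
  --1--> S1 (output Z)
  --0--> S2 (output Z)
  --0--> S4 (output X)
  --0--> S3 (output Y)
  --0--> S2 (output Z)
  --1--> S1 (output Z)

"ZZZXYZZ"


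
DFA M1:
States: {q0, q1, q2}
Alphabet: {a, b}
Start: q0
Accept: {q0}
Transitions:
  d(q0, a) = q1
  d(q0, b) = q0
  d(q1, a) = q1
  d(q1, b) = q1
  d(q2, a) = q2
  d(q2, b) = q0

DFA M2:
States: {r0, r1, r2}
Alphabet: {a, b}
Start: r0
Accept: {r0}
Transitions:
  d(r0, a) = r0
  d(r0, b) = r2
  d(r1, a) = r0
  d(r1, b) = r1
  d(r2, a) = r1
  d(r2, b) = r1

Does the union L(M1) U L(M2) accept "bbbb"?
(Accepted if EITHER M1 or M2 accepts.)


M1: final=q0 accepted=True
M2: final=r1 accepted=False

Yes, union accepts


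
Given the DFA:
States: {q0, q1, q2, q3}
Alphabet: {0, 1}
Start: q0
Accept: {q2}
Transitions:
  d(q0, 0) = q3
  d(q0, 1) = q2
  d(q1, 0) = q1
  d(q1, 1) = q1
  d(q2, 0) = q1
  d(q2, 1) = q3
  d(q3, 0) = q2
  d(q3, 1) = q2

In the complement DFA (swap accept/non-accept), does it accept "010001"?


Trace: q0 -> q3 -> q2 -> q1 -> q1 -> q1 -> q1
Final: q1
Original accept: {q2}
Complement: q1 is not in original accept

Yes, complement accepts (original rejects)


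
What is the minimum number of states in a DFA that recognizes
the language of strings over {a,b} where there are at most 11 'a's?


States: count = 0, 1, ..., 11 (all accepting; 12 states), plus a dead state for count > 11.
Total: 12 + 1 = 13.

13


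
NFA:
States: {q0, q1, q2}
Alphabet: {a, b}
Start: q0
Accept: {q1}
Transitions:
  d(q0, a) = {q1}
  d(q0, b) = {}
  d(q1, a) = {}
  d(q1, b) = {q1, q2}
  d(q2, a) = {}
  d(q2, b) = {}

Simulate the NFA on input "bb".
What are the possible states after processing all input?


Start: {q0}
  --b--> {}
  --b--> {}

{} (empty set, no valid transitions)


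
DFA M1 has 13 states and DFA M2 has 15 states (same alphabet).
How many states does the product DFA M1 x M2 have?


Product construction pairs every M1 state with every M2 state.
13 * 15 = 195

195


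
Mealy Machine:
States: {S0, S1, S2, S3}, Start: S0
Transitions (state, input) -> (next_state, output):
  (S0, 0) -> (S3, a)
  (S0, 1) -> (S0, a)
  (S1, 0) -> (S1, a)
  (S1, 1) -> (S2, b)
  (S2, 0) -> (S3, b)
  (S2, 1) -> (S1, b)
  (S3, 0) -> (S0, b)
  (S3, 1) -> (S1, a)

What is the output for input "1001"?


Step-by-step:
  (S0, 1) -> (S0, a)
  (S0, 0) -> (S3, a)
  (S3, 0) -> (S0, b)
  (S0, 1) -> (S0, a)

"aaba"


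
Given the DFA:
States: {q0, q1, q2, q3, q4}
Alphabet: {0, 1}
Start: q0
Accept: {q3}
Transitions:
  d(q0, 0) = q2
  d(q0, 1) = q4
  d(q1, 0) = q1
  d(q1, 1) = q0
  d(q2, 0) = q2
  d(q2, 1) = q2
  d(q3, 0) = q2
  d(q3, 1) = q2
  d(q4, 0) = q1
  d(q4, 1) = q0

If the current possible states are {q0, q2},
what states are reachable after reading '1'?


Apply transition on '1' from each current state:
  d(q0, 1) = q4
  d(q2, 1) = q2

{q2, q4}


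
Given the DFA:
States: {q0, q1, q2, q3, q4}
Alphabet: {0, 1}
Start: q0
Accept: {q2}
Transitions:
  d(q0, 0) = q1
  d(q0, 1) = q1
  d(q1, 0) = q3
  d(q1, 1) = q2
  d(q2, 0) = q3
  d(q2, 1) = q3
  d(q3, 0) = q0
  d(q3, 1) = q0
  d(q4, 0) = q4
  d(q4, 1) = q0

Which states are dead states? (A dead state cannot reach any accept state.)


Forward reachability from each state:
  q0 -> reaches accept state q2 (live)
  q1 -> reaches accept state q2 (live)
  q2 -> reaches accept state q2 (live)
  q3 -> reaches accept state q2 (live)
  q4 -> reaches accept state q2 (live)

None (all states can reach an accept state)


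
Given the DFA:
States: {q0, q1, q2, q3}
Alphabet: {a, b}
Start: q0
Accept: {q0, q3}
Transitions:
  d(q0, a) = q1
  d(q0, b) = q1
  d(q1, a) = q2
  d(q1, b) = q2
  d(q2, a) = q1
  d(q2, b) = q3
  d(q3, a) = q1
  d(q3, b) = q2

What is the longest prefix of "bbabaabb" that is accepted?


Run the DFA, marking each prefix where the state is accepting:
  "" -> q0 [accept]
  "b" -> q1 [reject]
  "bb" -> q2 [reject]
  "bba" -> q1 [reject]
  "bbab" -> q2 [reject]
  "bbaba" -> q1 [reject]
  "bbabaa" -> q2 [reject]
  "bbabaab" -> q3 [accept]
  "bbabaabb" -> q2 [reject]

"bbabaab"


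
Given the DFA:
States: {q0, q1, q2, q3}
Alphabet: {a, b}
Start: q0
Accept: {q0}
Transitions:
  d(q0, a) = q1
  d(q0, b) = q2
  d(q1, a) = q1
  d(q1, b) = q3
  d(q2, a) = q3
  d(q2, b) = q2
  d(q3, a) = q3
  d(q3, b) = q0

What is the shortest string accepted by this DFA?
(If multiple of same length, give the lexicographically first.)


BFS by string length (lex-first path to each state shown):
  len 0: q0<-""
Found accept state at length 0.

"" (empty string)


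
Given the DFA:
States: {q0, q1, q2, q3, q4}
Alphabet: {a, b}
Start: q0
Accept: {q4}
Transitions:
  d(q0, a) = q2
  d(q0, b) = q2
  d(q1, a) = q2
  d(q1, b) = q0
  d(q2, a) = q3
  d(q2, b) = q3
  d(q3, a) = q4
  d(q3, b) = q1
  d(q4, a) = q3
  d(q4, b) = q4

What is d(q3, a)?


Looking up transition d(q3, a)

q4


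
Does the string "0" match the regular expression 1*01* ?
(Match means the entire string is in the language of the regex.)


|string| = 1; first = '0'; last = '0'

Yes, "0" matches 1*01*


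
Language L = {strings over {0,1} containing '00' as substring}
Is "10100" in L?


'00' occurs at index 3

Yes, "10100" is in L


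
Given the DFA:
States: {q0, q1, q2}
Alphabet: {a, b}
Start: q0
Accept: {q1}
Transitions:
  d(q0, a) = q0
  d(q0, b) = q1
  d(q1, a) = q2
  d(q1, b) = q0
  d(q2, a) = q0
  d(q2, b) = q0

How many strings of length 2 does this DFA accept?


Enumerating all length-2 strings:
  "aa" -> q0 [reject]
  "ab" -> q1 [accept]
  "ba" -> q2 [reject]
  "bb" -> q0 [reject]

1 out of 4


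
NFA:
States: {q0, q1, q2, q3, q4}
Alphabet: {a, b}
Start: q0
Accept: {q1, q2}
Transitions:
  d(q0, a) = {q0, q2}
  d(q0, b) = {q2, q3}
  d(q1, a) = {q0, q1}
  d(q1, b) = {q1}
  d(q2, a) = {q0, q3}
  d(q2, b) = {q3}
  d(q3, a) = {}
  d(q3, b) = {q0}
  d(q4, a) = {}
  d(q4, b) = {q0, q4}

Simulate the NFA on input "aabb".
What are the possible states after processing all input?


Start: {q0}
  --a--> {q0, q2}
  --a--> {q0, q2, q3}
  --b--> {q0, q2, q3}
  --b--> {q0, q2, q3}

{q0, q2, q3}


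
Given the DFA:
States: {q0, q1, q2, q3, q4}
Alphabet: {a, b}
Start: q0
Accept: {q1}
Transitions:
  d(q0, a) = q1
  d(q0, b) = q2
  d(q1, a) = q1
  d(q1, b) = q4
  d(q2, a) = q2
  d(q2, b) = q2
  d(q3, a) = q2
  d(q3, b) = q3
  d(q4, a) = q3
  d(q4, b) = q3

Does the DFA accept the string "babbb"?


Trace: q0 -> q2 -> q2 -> q2 -> q2 -> q2
Final state: q2
Accept states: {q1}

No, rejected (final state q2 is not an accept state)


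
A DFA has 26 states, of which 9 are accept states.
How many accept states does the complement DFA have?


Complement swaps accept and non-accept states.
26 - 9 = 17

17


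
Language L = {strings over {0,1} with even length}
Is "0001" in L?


length = 4; 4 mod 2 = 0

Yes, "0001" is in L


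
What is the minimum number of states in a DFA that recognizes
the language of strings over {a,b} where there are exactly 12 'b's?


States: count = 0, 1, ..., 12 (that's 13 states), plus a dead state for count > 12.
Total: 13 + 1 = 14. Accept = count-12 state.

14


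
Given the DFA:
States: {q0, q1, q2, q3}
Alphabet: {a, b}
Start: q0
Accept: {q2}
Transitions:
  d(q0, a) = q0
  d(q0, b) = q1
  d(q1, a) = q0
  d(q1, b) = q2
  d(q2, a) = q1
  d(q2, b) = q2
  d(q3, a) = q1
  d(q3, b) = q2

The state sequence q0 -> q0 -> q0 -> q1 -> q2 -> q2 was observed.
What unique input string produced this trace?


Trace back each transition to find the symbol:
  q0 --[a]--> q0
  q0 --[a]--> q0
  q0 --[b]--> q1
  q1 --[b]--> q2
  q2 --[b]--> q2

"aabbb"


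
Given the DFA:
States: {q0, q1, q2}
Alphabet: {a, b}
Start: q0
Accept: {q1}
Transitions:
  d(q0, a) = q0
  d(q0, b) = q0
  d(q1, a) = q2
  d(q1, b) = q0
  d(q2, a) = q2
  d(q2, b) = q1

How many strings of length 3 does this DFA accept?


Enumerating all length-3 strings:
  "aaa" -> q0 [reject]
  "aab" -> q0 [reject]
  "aba" -> q0 [reject]
  "abb" -> q0 [reject]
  "baa" -> q0 [reject]
  "bab" -> q0 [reject]
  "bba" -> q0 [reject]
  "bbb" -> q0 [reject]

0 out of 8


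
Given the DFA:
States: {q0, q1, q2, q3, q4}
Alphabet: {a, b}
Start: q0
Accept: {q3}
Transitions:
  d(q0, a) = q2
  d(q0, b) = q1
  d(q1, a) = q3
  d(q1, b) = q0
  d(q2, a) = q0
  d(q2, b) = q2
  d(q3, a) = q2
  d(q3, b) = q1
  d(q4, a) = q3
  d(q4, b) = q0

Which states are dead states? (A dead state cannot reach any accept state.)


Forward reachability from each state:
  q0 -> reaches accept state q3 (live)
  q1 -> reaches accept state q3 (live)
  q2 -> reaches accept state q3 (live)
  q3 -> reaches accept state q3 (live)
  q4 -> reaches accept state q3 (live)

None (all states can reach an accept state)


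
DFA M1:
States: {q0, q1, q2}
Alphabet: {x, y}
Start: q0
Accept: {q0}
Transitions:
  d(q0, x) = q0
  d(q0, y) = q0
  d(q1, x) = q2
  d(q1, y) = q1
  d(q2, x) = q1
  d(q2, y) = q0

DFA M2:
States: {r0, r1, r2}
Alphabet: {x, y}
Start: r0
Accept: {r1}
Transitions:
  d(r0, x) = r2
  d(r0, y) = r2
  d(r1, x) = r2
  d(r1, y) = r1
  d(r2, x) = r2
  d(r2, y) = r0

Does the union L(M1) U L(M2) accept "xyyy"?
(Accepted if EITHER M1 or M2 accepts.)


M1: final=q0 accepted=True
M2: final=r0 accepted=False

Yes, union accepts


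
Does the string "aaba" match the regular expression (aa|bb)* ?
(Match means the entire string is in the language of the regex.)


|string| = 4; first = 'a'; last = 'a'

No, "aaba" does not match (aa|bb)*


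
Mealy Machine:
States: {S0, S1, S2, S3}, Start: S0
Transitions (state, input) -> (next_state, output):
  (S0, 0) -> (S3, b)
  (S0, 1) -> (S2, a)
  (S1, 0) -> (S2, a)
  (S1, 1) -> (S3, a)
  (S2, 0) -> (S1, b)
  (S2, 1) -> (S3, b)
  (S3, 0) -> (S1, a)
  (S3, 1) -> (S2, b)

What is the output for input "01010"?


Step-by-step:
  (S0, 0) -> (S3, b)
  (S3, 1) -> (S2, b)
  (S2, 0) -> (S1, b)
  (S1, 1) -> (S3, a)
  (S3, 0) -> (S1, a)

"bbbaa"


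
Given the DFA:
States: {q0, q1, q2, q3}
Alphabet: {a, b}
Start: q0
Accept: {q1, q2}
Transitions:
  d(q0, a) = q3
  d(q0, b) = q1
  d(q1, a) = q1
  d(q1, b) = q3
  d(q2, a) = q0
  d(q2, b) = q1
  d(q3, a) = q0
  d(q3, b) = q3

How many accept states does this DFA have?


Accept states listed: {q1, q2}
Counting: q1(1) q2(2)

2


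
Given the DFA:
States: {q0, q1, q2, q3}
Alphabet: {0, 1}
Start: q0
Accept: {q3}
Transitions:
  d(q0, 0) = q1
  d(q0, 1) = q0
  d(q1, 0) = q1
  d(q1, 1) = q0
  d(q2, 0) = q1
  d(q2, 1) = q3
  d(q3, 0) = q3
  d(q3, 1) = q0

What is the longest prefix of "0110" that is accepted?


Run the DFA, marking each prefix where the state is accepting:
  "" -> q0 [reject]
  "0" -> q1 [reject]
  "01" -> q0 [reject]
  "011" -> q0 [reject]
  "0110" -> q1 [reject]

No prefix is accepted


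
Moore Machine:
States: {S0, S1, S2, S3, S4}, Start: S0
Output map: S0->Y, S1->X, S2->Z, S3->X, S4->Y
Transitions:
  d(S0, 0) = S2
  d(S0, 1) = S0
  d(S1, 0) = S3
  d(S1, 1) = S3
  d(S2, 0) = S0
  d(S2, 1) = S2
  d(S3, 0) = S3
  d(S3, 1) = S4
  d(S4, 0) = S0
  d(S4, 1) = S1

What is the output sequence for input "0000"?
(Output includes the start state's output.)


Start: S0 (output Y)
  --0--> S2 (output Z)
  --0--> S0 (output Y)
  --0--> S2 (output Z)
  --0--> S0 (output Y)

"YZYZY"


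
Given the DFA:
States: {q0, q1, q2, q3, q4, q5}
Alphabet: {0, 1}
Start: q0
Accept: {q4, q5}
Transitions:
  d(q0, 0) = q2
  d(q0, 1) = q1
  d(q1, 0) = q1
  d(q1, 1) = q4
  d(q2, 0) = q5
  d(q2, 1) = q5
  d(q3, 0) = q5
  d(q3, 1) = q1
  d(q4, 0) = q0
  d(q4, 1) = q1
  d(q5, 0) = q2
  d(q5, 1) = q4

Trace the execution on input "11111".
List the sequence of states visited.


Input: 11111
d(q0, 1) = q1
d(q1, 1) = q4
d(q4, 1) = q1
d(q1, 1) = q4
d(q4, 1) = q1


q0 -> q1 -> q4 -> q1 -> q4 -> q1


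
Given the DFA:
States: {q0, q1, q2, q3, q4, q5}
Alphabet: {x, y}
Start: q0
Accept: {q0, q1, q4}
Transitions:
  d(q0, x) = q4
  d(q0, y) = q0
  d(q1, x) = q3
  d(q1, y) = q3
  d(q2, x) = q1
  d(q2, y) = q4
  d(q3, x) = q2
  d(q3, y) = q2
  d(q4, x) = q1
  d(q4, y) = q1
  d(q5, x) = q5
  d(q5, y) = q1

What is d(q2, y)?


Looking up transition d(q2, y)

q4


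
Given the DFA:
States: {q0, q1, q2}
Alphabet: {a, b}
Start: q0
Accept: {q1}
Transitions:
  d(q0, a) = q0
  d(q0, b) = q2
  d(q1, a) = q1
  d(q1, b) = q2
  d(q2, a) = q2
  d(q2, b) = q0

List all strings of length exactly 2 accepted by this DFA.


All strings of length 2: 4 total
Accepted: 0

None


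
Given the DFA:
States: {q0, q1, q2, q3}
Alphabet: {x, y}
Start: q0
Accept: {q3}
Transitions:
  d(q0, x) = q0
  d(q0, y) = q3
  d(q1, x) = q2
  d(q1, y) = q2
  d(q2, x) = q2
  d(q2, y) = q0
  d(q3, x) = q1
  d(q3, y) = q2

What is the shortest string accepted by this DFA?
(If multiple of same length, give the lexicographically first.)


BFS by string length (lex-first path to each state shown):
  len 0: q0<-""
  len 1: q0<-"x", q3<-"y"
Found accept state at length 1.

"y"


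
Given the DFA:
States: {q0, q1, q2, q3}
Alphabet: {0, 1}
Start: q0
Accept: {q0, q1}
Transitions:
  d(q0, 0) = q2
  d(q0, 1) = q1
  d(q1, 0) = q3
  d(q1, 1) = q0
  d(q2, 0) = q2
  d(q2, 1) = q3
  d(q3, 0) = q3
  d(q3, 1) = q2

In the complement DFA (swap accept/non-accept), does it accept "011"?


Trace: q0 -> q2 -> q3 -> q2
Final: q2
Original accept: {q0, q1}
Complement: q2 is not in original accept

Yes, complement accepts (original rejects)


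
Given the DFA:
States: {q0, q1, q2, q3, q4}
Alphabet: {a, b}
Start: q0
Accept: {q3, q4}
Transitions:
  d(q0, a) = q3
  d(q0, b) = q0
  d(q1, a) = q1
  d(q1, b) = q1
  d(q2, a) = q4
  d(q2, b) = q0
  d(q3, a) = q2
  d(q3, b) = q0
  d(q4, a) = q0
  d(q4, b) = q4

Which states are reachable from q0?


BFS from q0:
  layer 0: {q0}
  layer 1: {q3}
  layer 2: {q2}
  layer 3: {q4}

{q0, q2, q3, q4}


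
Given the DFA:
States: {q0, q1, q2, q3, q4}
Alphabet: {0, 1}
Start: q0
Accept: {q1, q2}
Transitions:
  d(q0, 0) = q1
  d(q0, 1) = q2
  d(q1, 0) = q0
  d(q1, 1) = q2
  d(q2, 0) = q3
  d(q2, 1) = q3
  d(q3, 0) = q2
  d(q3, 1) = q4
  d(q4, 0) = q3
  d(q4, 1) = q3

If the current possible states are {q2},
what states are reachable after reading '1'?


Apply transition on '1' from each current state:
  d(q2, 1) = q3

{q3}


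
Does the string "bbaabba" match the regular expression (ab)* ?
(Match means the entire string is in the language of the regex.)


|string| = 7; first = 'b'; last = 'a'

No, "bbaabba" does not match (ab)*


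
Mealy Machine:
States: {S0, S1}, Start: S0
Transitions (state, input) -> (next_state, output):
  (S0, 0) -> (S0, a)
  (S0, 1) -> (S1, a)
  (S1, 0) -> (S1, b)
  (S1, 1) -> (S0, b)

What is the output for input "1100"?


Step-by-step:
  (S0, 1) -> (S1, a)
  (S1, 1) -> (S0, b)
  (S0, 0) -> (S0, a)
  (S0, 0) -> (S0, a)

"abaa"


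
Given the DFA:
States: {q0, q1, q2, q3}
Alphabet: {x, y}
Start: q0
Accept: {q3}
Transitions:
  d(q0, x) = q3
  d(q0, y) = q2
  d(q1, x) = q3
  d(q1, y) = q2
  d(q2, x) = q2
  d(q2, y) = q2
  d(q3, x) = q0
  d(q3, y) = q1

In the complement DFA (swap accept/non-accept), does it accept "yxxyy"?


Trace: q0 -> q2 -> q2 -> q2 -> q2 -> q2
Final: q2
Original accept: {q3}
Complement: q2 is not in original accept

Yes, complement accepts (original rejects)


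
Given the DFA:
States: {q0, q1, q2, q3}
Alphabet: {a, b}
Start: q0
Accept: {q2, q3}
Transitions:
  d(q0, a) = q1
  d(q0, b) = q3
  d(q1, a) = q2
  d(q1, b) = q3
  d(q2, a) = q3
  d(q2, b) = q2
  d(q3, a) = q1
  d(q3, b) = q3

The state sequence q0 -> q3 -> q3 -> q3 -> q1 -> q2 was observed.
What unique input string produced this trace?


Trace back each transition to find the symbol:
  q0 --[b]--> q3
  q3 --[b]--> q3
  q3 --[b]--> q3
  q3 --[a]--> q1
  q1 --[a]--> q2

"bbbaa"


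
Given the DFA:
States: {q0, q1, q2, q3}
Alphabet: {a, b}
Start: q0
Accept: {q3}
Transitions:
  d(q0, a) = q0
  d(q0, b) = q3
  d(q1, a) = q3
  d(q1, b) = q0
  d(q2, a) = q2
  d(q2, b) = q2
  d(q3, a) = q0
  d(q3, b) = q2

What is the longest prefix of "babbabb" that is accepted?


Run the DFA, marking each prefix where the state is accepting:
  "" -> q0 [reject]
  "b" -> q3 [accept]
  "ba" -> q0 [reject]
  "bab" -> q3 [accept]
  "babb" -> q2 [reject]
  "babba" -> q2 [reject]
  "babbab" -> q2 [reject]
  "babbabb" -> q2 [reject]

"bab"


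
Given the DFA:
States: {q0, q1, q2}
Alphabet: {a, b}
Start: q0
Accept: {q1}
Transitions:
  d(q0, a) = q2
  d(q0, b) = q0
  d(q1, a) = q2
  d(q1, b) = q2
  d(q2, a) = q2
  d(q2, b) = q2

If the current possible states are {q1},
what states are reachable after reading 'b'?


Apply transition on 'b' from each current state:
  d(q1, b) = q2

{q2}


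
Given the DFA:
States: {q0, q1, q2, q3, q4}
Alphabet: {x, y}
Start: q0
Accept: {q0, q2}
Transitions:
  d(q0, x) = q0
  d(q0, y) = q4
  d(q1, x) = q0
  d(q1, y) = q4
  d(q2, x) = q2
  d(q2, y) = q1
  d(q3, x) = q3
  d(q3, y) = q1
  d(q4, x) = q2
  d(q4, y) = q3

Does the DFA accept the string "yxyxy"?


Trace: q0 -> q4 -> q2 -> q1 -> q0 -> q4
Final state: q4
Accept states: {q0, q2}

No, rejected (final state q4 is not an accept state)


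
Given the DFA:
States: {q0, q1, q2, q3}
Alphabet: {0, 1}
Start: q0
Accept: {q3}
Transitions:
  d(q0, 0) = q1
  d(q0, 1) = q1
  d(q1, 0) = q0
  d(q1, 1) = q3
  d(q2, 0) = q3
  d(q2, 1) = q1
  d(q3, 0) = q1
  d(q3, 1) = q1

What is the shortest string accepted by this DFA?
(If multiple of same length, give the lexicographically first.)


BFS by string length (lex-first path to each state shown):
  len 0: q0<-""
  len 1: q1<-"0"
  len 2: q0<-"00", q3<-"01"
Found accept state at length 2.

"01"


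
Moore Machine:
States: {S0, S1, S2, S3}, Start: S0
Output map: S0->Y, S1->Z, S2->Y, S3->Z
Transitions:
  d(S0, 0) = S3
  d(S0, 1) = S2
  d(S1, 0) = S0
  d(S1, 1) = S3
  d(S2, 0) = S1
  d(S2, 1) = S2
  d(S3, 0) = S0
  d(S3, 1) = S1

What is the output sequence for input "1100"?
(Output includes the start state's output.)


Start: S0 (output Y)
  --1--> S2 (output Y)
  --1--> S2 (output Y)
  --0--> S1 (output Z)
  --0--> S0 (output Y)

"YYYZY"


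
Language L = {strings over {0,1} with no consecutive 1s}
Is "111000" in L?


'11' occurs at index 0

No, "111000" is not in L


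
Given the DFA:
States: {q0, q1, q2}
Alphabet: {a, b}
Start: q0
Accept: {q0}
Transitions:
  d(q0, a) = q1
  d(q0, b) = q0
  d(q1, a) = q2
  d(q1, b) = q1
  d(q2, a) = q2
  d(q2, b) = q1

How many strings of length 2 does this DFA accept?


Enumerating all length-2 strings:
  "aa" -> q2 [reject]
  "ab" -> q1 [reject]
  "ba" -> q1 [reject]
  "bb" -> q0 [accept]

1 out of 4


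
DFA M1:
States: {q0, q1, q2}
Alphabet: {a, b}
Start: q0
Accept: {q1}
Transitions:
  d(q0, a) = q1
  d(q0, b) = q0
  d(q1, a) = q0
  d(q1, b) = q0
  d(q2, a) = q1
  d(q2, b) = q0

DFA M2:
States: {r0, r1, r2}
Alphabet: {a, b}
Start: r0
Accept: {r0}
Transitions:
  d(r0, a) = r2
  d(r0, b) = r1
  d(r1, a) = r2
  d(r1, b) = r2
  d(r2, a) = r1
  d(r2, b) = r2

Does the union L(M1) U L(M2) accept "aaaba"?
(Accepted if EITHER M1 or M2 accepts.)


M1: final=q1 accepted=True
M2: final=r1 accepted=False

Yes, union accepts


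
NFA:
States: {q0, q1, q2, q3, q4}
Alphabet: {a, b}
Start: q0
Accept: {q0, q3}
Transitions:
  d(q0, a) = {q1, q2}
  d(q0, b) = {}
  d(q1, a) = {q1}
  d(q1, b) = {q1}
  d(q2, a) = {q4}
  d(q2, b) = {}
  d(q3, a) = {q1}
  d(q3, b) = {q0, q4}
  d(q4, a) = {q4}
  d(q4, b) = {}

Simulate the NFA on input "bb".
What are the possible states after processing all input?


Start: {q0}
  --b--> {}
  --b--> {}

{} (empty set, no valid transitions)


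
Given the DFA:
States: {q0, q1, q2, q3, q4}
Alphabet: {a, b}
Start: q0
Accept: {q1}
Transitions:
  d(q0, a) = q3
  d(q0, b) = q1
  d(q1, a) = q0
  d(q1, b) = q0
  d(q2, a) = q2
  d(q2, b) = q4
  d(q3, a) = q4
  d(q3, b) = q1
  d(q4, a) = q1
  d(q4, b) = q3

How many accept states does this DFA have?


Accept states listed: {q1}
Counting: q1(1)

1


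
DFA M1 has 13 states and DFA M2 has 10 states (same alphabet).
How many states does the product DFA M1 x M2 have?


Product construction pairs every M1 state with every M2 state.
13 * 10 = 130

130


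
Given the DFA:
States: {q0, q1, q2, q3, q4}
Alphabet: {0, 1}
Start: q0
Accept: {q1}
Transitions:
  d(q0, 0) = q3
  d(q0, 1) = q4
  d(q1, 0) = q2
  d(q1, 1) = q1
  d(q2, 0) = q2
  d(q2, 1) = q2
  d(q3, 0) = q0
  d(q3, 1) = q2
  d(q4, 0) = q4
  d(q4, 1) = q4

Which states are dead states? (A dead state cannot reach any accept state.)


Forward reachability from each state:
  q0 -> reaches {q0, q2, q3, q4}, no accept state (dead)
  q1 -> reaches accept state q1 (live)
  q2 -> reaches {q2}, no accept state (dead)
  q3 -> reaches {q0, q2, q3, q4}, no accept state (dead)
  q4 -> reaches {q4}, no accept state (dead)

{q0, q2, q3, q4}


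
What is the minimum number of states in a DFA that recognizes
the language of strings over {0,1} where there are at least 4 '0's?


States: count = 0, 1, ..., 3, and a final '>= 4' state.
Total: 4 + 1 = 5. Accept = '>= 4' state.

5


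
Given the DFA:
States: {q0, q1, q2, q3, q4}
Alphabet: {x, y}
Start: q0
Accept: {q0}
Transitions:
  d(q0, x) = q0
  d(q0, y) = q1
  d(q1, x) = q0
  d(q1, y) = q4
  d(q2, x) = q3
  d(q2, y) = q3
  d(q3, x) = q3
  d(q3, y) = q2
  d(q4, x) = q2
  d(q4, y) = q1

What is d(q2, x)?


Looking up transition d(q2, x)

q3


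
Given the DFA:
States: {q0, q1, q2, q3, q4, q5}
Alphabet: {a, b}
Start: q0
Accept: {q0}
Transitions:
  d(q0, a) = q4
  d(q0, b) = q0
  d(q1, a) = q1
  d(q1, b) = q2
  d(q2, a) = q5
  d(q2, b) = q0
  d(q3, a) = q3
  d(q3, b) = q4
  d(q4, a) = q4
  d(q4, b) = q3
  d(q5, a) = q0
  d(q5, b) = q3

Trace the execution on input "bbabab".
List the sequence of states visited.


Input: bbabab
d(q0, b) = q0
d(q0, b) = q0
d(q0, a) = q4
d(q4, b) = q3
d(q3, a) = q3
d(q3, b) = q4


q0 -> q0 -> q0 -> q4 -> q3 -> q3 -> q4


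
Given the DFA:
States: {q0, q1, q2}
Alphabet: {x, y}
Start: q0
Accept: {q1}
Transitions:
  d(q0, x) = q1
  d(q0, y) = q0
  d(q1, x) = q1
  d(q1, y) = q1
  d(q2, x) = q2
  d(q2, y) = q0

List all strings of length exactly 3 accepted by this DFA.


All strings of length 3: 8 total
Accepted: 7

"xxx", "xxy", "xyx", "xyy", "yxx", "yxy", "yyx"


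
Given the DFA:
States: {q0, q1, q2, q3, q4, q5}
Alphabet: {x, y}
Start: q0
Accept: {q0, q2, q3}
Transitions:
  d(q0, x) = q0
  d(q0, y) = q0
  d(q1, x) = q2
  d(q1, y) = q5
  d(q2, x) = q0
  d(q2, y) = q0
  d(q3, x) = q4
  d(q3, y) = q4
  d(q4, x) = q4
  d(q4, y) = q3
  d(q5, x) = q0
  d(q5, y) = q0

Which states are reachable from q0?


BFS from q0:
  layer 0: {q0}

{q0}


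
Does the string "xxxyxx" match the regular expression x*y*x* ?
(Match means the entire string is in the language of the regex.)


|string| = 6; first = 'x'; last = 'x'

Yes, "xxxyxx" matches x*y*x*


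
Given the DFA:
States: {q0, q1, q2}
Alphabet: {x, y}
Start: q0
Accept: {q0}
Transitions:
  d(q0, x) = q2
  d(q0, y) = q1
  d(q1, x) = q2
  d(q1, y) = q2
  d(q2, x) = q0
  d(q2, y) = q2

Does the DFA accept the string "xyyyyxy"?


Trace: q0 -> q2 -> q2 -> q2 -> q2 -> q2 -> q0 -> q1
Final state: q1
Accept states: {q0}

No, rejected (final state q1 is not an accept state)


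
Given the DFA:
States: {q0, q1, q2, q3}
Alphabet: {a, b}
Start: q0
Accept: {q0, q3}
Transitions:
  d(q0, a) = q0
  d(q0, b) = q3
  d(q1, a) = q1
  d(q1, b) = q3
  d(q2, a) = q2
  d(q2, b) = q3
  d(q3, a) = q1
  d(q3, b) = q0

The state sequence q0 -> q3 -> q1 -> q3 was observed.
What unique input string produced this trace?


Trace back each transition to find the symbol:
  q0 --[b]--> q3
  q3 --[a]--> q1
  q1 --[b]--> q3

"bab"


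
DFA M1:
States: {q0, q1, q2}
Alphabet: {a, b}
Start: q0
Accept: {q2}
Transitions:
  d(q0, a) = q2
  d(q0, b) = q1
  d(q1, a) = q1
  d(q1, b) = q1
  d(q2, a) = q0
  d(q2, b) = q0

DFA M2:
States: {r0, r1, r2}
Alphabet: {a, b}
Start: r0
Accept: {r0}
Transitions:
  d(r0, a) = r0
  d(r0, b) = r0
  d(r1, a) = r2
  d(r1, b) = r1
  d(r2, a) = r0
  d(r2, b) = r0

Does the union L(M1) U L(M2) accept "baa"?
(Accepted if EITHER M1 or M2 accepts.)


M1: final=q1 accepted=False
M2: final=r0 accepted=True

Yes, union accepts


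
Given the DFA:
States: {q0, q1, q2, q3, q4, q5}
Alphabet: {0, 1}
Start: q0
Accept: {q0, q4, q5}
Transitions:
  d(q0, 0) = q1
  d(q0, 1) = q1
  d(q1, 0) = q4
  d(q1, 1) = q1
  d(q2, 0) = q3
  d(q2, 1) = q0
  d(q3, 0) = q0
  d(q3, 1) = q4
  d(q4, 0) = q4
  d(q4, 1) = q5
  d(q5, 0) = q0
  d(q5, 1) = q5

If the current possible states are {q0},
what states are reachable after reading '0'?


Apply transition on '0' from each current state:
  d(q0, 0) = q1

{q1}


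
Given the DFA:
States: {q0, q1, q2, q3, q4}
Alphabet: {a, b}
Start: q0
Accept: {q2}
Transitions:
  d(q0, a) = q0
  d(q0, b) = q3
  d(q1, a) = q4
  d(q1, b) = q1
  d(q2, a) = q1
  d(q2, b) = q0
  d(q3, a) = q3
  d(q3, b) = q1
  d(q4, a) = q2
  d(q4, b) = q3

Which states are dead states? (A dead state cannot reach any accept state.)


Forward reachability from each state:
  q0 -> reaches accept state q2 (live)
  q1 -> reaches accept state q2 (live)
  q2 -> reaches accept state q2 (live)
  q3 -> reaches accept state q2 (live)
  q4 -> reaches accept state q2 (live)

None (all states can reach an accept state)


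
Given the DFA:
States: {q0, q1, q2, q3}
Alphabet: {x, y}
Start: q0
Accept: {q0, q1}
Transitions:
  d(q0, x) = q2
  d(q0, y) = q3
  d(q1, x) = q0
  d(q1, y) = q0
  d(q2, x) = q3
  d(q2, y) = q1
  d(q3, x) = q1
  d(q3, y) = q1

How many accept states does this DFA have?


Accept states listed: {q0, q1}
Counting: q0(1) q1(2)

2


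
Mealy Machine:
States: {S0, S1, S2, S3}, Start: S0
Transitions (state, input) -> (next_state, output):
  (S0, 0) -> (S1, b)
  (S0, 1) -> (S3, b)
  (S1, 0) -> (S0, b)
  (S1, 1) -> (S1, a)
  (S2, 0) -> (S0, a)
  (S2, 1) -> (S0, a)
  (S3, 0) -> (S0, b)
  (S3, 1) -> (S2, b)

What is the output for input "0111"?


Step-by-step:
  (S0, 0) -> (S1, b)
  (S1, 1) -> (S1, a)
  (S1, 1) -> (S1, a)
  (S1, 1) -> (S1, a)

"baaa"


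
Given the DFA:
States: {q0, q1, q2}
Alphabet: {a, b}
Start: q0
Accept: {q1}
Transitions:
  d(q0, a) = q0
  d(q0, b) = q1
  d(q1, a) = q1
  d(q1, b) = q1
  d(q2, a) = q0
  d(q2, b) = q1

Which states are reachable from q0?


BFS from q0:
  layer 0: {q0}
  layer 1: {q1}

{q0, q1}


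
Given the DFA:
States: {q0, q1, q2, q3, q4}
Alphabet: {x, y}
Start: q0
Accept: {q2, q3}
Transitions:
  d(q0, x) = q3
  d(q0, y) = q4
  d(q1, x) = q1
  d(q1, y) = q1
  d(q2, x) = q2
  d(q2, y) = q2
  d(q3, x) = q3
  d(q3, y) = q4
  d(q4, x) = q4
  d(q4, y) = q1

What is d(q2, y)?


Looking up transition d(q2, y)

q2


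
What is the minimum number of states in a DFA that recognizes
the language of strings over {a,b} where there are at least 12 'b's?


States: count = 0, 1, ..., 11, and a final '>= 12' state.
Total: 12 + 1 = 13. Accept = '>= 12' state.

13


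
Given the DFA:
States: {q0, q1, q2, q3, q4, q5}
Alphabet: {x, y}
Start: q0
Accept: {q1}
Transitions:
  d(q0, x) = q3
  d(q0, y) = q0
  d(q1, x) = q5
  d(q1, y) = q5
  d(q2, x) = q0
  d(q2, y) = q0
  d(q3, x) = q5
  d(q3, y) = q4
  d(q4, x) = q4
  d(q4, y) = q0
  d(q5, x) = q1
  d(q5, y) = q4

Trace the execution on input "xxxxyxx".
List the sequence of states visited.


Input: xxxxyxx
d(q0, x) = q3
d(q3, x) = q5
d(q5, x) = q1
d(q1, x) = q5
d(q5, y) = q4
d(q4, x) = q4
d(q4, x) = q4


q0 -> q3 -> q5 -> q1 -> q5 -> q4 -> q4 -> q4


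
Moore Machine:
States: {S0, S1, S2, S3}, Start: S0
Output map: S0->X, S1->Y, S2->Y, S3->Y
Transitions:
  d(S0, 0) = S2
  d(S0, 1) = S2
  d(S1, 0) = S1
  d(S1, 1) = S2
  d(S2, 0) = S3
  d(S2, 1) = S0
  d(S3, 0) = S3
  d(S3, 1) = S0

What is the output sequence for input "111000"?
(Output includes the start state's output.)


Start: S0 (output X)
  --1--> S2 (output Y)
  --1--> S0 (output X)
  --1--> S2 (output Y)
  --0--> S3 (output Y)
  --0--> S3 (output Y)
  --0--> S3 (output Y)

"XYXYYYY"


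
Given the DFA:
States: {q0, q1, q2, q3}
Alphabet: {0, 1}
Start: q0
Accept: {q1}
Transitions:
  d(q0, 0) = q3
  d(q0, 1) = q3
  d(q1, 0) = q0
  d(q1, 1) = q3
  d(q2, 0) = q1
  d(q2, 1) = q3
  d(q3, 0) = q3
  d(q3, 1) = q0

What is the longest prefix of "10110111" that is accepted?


Run the DFA, marking each prefix where the state is accepting:
  "" -> q0 [reject]
  "1" -> q3 [reject]
  "10" -> q3 [reject]
  "101" -> q0 [reject]
  "1011" -> q3 [reject]
  "10110" -> q3 [reject]
  "101101" -> q0 [reject]
  "1011011" -> q3 [reject]
  "10110111" -> q0 [reject]

No prefix is accepted


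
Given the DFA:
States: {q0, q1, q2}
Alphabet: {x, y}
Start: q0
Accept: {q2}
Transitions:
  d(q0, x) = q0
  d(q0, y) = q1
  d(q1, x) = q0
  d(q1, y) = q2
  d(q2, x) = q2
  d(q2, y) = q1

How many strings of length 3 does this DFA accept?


Enumerating all length-3 strings:
  "xxx" -> q0 [reject]
  "xxy" -> q1 [reject]
  "xyx" -> q0 [reject]
  "xyy" -> q2 [accept]
  "yxx" -> q0 [reject]
  "yxy" -> q1 [reject]
  "yyx" -> q2 [accept]
  "yyy" -> q1 [reject]

2 out of 8


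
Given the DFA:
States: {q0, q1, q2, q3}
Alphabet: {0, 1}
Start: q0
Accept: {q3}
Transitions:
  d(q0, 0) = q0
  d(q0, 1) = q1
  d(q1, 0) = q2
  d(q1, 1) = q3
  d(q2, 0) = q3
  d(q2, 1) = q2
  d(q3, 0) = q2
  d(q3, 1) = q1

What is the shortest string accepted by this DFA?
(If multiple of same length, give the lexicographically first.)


BFS by string length (lex-first path to each state shown):
  len 0: q0<-""
  len 1: q0<-"0", q1<-"1"
  len 2: q0<-"00", q1<-"01", q2<-"10", q3<-"11"
Found accept state at length 2.

"11"


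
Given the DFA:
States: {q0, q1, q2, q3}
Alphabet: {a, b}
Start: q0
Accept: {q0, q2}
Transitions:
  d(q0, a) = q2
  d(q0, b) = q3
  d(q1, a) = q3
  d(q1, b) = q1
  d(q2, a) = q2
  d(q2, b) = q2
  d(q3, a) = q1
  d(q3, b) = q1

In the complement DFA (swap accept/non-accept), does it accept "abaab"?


Trace: q0 -> q2 -> q2 -> q2 -> q2 -> q2
Final: q2
Original accept: {q0, q2}
Complement: q2 is in original accept

No, complement rejects (original accepts)


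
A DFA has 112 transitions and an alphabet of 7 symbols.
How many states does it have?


Each state has exactly one transition per symbol.
states = transitions / |alphabet| = 112 / 7 = 16

16


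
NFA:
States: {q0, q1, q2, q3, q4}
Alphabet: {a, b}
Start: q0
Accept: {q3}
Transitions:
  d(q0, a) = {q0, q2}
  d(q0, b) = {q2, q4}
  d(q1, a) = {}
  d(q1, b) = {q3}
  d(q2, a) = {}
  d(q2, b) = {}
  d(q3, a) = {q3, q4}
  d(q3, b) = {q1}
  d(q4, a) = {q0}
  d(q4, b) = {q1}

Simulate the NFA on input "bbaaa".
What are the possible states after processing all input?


Start: {q0}
  --b--> {q2, q4}
  --b--> {q1}
  --a--> {}
  --a--> {}
  --a--> {}

{} (empty set, no valid transitions)


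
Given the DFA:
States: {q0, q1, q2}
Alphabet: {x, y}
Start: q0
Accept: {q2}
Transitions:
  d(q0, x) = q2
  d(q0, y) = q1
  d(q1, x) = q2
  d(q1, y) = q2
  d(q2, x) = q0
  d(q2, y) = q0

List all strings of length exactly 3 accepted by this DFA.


All strings of length 3: 8 total
Accepted: 2

"xxx", "xyx"


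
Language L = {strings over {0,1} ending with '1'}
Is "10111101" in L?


last symbol = '1'

Yes, "10111101" is in L


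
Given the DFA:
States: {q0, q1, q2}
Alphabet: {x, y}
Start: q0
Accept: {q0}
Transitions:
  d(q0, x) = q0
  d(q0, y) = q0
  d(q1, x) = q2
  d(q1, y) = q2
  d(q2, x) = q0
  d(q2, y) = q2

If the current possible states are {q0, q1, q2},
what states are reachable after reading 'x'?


Apply transition on 'x' from each current state:
  d(q0, x) = q0
  d(q1, x) = q2
  d(q2, x) = q0

{q0, q2}


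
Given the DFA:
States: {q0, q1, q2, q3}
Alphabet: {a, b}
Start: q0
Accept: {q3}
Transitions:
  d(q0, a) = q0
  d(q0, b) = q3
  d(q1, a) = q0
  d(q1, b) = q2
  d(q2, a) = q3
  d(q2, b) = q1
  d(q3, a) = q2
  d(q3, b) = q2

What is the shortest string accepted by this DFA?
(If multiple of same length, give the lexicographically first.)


BFS by string length (lex-first path to each state shown):
  len 0: q0<-""
  len 1: q0<-"a", q3<-"b"
Found accept state at length 1.

"b"


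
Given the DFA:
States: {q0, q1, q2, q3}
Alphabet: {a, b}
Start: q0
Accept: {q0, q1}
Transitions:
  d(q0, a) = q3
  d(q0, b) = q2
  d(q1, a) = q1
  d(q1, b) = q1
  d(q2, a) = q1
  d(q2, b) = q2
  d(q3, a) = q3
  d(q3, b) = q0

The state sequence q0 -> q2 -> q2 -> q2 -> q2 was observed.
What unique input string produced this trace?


Trace back each transition to find the symbol:
  q0 --[b]--> q2
  q2 --[b]--> q2
  q2 --[b]--> q2
  q2 --[b]--> q2

"bbbb"


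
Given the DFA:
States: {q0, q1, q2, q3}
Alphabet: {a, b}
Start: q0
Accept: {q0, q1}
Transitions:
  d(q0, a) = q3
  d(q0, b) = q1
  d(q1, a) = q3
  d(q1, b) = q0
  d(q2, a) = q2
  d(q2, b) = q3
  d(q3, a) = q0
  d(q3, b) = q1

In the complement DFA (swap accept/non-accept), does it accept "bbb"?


Trace: q0 -> q1 -> q0 -> q1
Final: q1
Original accept: {q0, q1}
Complement: q1 is in original accept

No, complement rejects (original accepts)


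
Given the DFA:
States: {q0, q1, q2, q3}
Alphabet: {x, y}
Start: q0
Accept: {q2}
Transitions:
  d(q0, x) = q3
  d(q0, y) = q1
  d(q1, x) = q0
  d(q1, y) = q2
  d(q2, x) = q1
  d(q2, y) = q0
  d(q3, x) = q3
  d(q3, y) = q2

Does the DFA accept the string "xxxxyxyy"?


Trace: q0 -> q3 -> q3 -> q3 -> q3 -> q2 -> q1 -> q2 -> q0
Final state: q0
Accept states: {q2}

No, rejected (final state q0 is not an accept state)


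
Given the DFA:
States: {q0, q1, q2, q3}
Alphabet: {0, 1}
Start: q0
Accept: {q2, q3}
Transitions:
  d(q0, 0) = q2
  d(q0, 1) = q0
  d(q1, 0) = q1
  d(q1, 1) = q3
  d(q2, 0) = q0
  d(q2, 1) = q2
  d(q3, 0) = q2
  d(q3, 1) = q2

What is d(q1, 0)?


Looking up transition d(q1, 0)

q1


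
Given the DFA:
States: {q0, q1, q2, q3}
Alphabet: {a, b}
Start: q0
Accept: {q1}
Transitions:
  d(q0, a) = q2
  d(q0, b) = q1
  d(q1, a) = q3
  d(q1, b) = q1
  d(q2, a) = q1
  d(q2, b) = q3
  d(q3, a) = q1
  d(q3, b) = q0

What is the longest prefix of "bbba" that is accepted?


Run the DFA, marking each prefix where the state is accepting:
  "" -> q0 [reject]
  "b" -> q1 [accept]
  "bb" -> q1 [accept]
  "bbb" -> q1 [accept]
  "bbba" -> q3 [reject]

"bbb"


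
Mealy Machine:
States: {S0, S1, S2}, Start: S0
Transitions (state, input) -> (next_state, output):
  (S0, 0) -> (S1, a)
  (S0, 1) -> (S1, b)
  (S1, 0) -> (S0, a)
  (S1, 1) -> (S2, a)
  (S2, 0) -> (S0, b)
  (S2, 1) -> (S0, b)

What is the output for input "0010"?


Step-by-step:
  (S0, 0) -> (S1, a)
  (S1, 0) -> (S0, a)
  (S0, 1) -> (S1, b)
  (S1, 0) -> (S0, a)

"aaba"


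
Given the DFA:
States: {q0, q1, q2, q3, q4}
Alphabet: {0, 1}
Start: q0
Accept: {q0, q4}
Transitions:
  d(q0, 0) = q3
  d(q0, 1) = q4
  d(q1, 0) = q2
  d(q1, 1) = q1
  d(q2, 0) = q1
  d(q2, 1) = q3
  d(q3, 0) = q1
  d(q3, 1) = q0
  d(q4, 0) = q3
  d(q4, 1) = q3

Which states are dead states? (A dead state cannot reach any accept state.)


Forward reachability from each state:
  q0 -> reaches accept state q0 (live)
  q1 -> reaches accept state q0 (live)
  q2 -> reaches accept state q0 (live)
  q3 -> reaches accept state q0 (live)
  q4 -> reaches accept state q0 (live)

None (all states can reach an accept state)


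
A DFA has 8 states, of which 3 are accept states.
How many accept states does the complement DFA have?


Complement swaps accept and non-accept states.
8 - 3 = 5

5


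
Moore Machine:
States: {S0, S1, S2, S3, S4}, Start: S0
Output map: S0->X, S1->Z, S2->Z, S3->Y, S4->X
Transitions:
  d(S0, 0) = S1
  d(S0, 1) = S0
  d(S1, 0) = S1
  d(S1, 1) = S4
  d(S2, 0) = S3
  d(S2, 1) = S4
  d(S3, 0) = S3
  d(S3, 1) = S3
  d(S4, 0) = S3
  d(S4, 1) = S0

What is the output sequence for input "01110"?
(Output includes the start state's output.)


Start: S0 (output X)
  --0--> S1 (output Z)
  --1--> S4 (output X)
  --1--> S0 (output X)
  --1--> S0 (output X)
  --0--> S1 (output Z)

"XZXXXZ"


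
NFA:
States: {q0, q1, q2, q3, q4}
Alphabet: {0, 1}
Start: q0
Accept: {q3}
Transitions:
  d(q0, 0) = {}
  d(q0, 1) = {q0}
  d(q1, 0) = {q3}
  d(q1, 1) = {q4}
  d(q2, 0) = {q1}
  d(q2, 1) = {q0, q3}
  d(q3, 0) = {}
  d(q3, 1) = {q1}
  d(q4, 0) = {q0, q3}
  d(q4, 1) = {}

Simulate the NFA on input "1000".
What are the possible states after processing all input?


Start: {q0}
  --1--> {q0}
  --0--> {}
  --0--> {}
  --0--> {}

{} (empty set, no valid transitions)


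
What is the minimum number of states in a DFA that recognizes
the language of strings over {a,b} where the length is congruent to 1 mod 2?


States track (length) mod 2.
Need 2 states: one per remainder 0..1; accept = remainder 1.

2


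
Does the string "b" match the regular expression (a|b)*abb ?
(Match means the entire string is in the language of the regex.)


|string| = 1; first = 'b'; last = 'b'

No, "b" does not match (a|b)*abb


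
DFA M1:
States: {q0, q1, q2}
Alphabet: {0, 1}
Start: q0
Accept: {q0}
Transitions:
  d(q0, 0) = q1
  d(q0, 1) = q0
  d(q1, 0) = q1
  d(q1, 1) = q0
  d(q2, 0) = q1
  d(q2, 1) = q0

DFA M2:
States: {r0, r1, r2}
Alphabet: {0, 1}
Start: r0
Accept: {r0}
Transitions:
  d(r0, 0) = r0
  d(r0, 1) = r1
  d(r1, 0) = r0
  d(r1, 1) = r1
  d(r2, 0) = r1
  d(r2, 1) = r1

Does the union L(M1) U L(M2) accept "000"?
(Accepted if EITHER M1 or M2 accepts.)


M1: final=q1 accepted=False
M2: final=r0 accepted=True

Yes, union accepts


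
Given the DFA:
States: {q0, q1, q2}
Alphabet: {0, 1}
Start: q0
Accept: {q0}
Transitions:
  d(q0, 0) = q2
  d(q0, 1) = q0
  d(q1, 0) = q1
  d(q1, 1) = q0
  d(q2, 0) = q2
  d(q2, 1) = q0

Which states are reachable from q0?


BFS from q0:
  layer 0: {q0}
  layer 1: {q2}

{q0, q2}


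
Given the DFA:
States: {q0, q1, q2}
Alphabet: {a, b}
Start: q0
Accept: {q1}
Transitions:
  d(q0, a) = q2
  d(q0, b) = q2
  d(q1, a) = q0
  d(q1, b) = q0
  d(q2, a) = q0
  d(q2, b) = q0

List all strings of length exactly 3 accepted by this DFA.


All strings of length 3: 8 total
Accepted: 0

None


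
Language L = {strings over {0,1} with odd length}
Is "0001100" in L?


length = 7; 7 mod 2 = 1

Yes, "0001100" is in L


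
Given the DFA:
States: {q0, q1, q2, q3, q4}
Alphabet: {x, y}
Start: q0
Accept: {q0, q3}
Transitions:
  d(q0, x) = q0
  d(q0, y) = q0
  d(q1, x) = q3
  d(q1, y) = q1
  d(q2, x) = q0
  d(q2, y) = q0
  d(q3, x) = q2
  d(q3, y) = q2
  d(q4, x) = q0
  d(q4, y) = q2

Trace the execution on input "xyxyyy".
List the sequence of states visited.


Input: xyxyyy
d(q0, x) = q0
d(q0, y) = q0
d(q0, x) = q0
d(q0, y) = q0
d(q0, y) = q0
d(q0, y) = q0


q0 -> q0 -> q0 -> q0 -> q0 -> q0 -> q0


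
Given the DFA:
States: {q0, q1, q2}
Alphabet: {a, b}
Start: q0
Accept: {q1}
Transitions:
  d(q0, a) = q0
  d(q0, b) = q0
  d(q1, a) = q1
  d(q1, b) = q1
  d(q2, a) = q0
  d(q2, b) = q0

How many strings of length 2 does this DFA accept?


Enumerating all length-2 strings:
  "aa" -> q0 [reject]
  "ab" -> q0 [reject]
  "ba" -> q0 [reject]
  "bb" -> q0 [reject]

0 out of 4


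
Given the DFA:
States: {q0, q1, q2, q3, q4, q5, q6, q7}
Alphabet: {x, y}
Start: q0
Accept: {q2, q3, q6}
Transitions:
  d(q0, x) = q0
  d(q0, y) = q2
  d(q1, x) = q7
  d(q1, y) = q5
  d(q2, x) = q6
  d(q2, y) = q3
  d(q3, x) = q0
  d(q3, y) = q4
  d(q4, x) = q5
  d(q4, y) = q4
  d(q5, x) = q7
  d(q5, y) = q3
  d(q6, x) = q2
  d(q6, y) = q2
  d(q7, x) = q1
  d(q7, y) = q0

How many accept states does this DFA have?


Accept states listed: {q2, q3, q6}
Counting: q2(1) q3(2) q6(3)

3


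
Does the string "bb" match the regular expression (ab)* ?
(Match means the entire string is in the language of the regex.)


|string| = 2; first = 'b'; last = 'b'

No, "bb" does not match (ab)*


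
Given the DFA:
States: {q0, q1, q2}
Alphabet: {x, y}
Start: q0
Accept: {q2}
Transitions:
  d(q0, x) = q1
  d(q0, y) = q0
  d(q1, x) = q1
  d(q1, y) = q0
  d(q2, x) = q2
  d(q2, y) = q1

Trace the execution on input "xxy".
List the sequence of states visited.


Input: xxy
d(q0, x) = q1
d(q1, x) = q1
d(q1, y) = q0


q0 -> q1 -> q1 -> q0
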